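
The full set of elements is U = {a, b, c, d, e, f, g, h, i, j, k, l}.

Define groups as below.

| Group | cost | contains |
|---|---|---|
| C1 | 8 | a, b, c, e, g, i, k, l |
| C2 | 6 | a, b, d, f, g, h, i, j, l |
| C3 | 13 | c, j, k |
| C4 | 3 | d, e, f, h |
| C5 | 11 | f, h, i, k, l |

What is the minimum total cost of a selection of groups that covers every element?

14

C1, C2 together cover every element (C1 ∪ C2 = {a, b, c, d, e, f, g, h, i, j, k, l}); total cost 8 + 6 = 14.
No covering selection has total cost below 14.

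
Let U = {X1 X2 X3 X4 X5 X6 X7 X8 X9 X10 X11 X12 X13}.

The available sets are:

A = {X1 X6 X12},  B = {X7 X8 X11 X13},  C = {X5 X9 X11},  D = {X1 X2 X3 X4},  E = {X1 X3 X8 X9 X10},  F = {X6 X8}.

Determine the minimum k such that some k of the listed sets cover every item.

A and B and C and D and E together: A ∪ B ∪ C ∪ D ∪ E = {X1, X2, X3, X4, X5, X6, X7, X8, X9, X10, X11, X12, X13} — every item is covered.
No 4 of the 6 sets cover everything (all 15 combinations miss at least one item), so 5 is optimal.

5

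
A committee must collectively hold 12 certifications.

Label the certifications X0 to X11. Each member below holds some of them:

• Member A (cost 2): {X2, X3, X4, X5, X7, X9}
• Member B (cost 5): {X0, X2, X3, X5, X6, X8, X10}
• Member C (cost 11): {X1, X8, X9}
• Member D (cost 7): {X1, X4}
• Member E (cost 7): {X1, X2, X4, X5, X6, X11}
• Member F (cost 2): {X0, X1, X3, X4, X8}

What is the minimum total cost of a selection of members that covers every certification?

14

A, B, E together cover every certification (A ∪ B ∪ E = {X0, X1, X2, X3, X4, X5, X6, X7, X8, X9, X10, X11}); total cost 2 + 5 + 7 = 14.
The greedy pick A, F, B, E costs 16; no covering selection beats 14.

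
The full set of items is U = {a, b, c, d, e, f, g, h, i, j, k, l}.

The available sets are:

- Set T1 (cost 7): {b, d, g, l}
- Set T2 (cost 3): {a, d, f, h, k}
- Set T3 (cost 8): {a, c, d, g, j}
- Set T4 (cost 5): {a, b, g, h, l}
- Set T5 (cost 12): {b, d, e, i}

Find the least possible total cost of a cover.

28

T2, T3, T4, T5 together cover every item (T2 ∪ T3 ∪ T4 ∪ T5 = {a, b, c, d, e, f, g, h, i, j, k, l}); total cost 3 + 8 + 5 + 12 = 28.
No covering selection has total cost below 28.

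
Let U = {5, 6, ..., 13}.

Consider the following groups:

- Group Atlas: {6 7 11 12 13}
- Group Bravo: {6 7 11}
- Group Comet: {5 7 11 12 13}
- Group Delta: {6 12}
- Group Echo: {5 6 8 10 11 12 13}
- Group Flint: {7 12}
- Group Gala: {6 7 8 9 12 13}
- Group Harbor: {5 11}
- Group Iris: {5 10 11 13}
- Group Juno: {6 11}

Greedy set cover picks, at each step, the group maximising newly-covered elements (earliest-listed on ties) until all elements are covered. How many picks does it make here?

Greedy: pick Echo (covers 7 new) → pick Gala (covers 2 new). Total picks: 2.

2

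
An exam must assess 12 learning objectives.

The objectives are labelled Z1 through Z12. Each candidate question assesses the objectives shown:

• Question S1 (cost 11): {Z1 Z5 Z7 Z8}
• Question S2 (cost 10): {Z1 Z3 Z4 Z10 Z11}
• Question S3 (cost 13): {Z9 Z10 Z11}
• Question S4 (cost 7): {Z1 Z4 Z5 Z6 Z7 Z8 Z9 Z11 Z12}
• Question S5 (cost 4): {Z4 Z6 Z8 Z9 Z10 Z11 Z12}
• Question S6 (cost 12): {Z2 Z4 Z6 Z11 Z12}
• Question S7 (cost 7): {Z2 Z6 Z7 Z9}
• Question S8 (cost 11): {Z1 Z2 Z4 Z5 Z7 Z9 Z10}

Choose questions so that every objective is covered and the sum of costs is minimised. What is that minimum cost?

24

S2, S4, S7 together cover every objective (S2 ∪ S4 ∪ S7 = {Z1, Z2, Z3, Z4, Z5, Z6, Z7, Z8, Z9, Z10, Z11, Z12}); total cost 10 + 7 + 7 = 24.
The greedy pick S5, S4, S7, S2 costs 28; no covering selection beats 24.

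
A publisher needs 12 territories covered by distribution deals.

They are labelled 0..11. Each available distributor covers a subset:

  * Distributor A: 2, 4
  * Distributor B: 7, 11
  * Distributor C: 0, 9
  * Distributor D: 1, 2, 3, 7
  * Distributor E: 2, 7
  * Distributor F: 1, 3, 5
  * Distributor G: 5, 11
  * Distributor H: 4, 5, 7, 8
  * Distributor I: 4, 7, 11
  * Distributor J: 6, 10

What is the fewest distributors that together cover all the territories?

5

Take {B, C, D, H, J}. Their union is {0, 1, 2, 3, 4, 5, 6, 7, 8, 9, 10, 11}, which is all 12 territories.
No 4 of the 10 distributors cover everything (all 210 combinations miss at least one territory), so 5 is optimal.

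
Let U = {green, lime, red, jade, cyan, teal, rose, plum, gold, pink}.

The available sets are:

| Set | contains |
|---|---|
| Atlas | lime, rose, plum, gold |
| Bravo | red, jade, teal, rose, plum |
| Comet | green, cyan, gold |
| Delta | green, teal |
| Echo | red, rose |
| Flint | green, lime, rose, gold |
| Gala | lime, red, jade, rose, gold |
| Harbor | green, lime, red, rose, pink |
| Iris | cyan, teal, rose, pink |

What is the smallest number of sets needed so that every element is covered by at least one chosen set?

3

Bravo and Comet and Harbor together: Bravo ∪ Comet ∪ Harbor = {green, lime, red, jade, cyan, teal, rose, plum, gold, pink} — every element is covered.
No 2 of the 9 sets cover everything (all 36 combinations miss at least one element), so 3 is optimal.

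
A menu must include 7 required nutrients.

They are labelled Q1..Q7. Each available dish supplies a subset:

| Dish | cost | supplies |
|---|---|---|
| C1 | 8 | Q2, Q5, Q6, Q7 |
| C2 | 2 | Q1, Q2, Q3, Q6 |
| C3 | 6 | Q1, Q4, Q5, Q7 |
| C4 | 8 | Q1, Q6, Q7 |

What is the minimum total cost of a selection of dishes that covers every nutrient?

C2, C3 together cover every nutrient (C2 ∪ C3 = {Q1, Q2, Q3, Q4, Q5, Q6, Q7}); total cost 2 + 6 = 8.
No covering selection has total cost below 8.

8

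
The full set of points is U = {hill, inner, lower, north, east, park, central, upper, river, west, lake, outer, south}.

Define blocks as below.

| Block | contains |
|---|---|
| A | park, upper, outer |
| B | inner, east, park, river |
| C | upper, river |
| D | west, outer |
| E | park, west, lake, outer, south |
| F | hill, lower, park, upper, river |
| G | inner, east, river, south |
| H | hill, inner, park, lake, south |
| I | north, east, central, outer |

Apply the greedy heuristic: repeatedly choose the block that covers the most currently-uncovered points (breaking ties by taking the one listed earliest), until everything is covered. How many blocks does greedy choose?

4

Greedy: pick E (covers 5 new) → pick F (covers 4 new) → pick I (covers 3 new) → pick B (covers 1 new). Total picks: 4.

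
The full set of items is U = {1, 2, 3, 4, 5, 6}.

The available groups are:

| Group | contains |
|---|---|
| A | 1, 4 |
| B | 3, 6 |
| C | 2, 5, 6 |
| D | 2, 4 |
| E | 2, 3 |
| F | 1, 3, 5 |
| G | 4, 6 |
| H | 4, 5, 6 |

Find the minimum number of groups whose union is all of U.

3

E, F, and G cover everything between them: the union {1, 2, 3, 4, 5, 6} is all of U.
No 2 of the 8 groups cover everything (all 28 combinations miss at least one item), so 3 is optimal.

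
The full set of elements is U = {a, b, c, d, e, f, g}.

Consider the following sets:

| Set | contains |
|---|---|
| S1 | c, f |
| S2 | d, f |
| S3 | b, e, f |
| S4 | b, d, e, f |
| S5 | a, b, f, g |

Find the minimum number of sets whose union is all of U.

3

S1 and S4 and S5 together: S1 ∪ S4 ∪ S5 = {a, b, c, d, e, f, g} — every element is covered.
Only S5 contains a, so S5 is forced; the remaining 3 elements need at least 2 more sets (each remaining set adds at most 2) — so at least 3 sets are needed, and 3 is optimal.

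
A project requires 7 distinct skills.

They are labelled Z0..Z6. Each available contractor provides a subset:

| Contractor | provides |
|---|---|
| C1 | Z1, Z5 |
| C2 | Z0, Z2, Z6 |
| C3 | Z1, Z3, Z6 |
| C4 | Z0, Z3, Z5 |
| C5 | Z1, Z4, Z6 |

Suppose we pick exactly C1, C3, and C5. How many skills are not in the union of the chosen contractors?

Union of C1, C3, C5 = {Z1, Z3, Z4, Z5, Z6}.
Not covered: Z0, Z2 — 2 skills.

2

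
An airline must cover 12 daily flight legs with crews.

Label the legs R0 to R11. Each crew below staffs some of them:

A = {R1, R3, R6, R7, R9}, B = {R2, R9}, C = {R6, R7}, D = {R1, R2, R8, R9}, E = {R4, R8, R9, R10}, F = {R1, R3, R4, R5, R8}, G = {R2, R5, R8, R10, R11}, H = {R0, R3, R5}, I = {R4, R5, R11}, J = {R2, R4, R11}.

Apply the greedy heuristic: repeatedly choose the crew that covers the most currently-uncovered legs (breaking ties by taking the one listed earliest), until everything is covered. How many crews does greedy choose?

Greedy: pick A (covers 5 new) → pick G (covers 5 new) → pick E (covers 1 new) → pick H (covers 1 new). Total picks: 4.

4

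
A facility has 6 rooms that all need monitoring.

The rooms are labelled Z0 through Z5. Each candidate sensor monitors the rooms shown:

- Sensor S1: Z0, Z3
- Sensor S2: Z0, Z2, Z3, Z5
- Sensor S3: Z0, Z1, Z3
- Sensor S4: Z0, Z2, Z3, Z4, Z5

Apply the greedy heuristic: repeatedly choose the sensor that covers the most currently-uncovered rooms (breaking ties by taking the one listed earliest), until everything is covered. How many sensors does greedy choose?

Greedy: pick S4 (covers 5 new) → pick S3 (covers 1 new). Total picks: 2.

2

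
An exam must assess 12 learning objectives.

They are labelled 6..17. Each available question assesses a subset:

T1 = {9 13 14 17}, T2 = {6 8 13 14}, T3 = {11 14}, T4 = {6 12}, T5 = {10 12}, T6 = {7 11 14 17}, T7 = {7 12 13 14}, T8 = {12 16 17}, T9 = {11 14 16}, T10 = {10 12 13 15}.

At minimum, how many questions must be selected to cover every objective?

Take {T1, T2, T6, T9, T10}. Their union is {6, 7, 8, 9, 10, 11, 12, 13, 14, 15, 16, 17}, which is all 12 objectives.
No 4 of the 10 questions cover everything (all 210 combinations miss at least one objective), so 5 is optimal.

5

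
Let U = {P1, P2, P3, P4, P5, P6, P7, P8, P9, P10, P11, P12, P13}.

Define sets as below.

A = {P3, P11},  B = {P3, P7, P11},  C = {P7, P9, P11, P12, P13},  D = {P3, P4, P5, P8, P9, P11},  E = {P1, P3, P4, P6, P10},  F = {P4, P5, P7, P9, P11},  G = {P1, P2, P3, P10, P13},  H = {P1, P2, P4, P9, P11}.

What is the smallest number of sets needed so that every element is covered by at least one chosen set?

C and D and E and H together: C ∪ D ∪ E ∪ H = {P1, P2, P3, P4, P5, P6, P7, P8, P9, P10, P11, P12, P13} — every element is covered.
No 3 of the 8 sets cover everything (all 56 combinations miss at least one element), so 4 is optimal.

4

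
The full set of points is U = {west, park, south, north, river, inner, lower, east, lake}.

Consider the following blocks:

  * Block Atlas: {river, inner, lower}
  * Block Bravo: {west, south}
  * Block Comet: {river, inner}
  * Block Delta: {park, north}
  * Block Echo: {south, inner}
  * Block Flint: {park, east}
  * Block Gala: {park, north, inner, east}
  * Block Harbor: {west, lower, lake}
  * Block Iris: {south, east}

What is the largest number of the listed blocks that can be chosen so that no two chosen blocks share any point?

4

Comet, Delta, Harbor, Iris are pairwise disjoint (Comet={river,inner}; Delta={park,north}; Harbor={west,lower,lake}; Iris={south,east}).
Every remaining block overlaps one of these, and no 5 of the listed blocks are pairwise disjoint, so 4 is the maximum.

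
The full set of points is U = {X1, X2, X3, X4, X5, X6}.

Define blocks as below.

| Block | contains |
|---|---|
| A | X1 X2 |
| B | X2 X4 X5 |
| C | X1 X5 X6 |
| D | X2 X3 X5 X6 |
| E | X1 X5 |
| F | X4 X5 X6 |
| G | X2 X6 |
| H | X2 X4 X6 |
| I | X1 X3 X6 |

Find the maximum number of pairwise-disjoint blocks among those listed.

B, I are pairwise disjoint (B={X2,X4,X5}; I={X1,X3,X6}).
Every remaining block overlaps one of these, and no 3 of the listed blocks are pairwise disjoint, so 2 is the maximum.

2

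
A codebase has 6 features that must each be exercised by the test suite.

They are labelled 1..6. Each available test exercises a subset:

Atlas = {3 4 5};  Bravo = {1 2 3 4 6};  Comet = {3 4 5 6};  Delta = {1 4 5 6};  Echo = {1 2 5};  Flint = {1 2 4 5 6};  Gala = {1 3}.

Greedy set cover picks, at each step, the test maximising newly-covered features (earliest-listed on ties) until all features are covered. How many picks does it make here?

2

Greedy: pick Bravo (covers 5 new) → pick Atlas (covers 1 new). Total picks: 2.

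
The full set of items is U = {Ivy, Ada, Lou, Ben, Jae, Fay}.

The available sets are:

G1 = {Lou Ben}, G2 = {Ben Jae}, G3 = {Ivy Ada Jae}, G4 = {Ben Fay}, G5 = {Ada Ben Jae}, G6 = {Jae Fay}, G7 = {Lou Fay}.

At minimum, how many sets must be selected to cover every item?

Take {G3, G5, G7}. Their union is {Ivy, Ada, Lou, Ben, Jae, Fay}, which is all 6 items.
Only G3 contains Ivy, so G3 is forced; the remaining 3 items need at least 2 more sets (each remaining set adds at most 2) — so at least 3 sets are needed, and 3 is optimal.

3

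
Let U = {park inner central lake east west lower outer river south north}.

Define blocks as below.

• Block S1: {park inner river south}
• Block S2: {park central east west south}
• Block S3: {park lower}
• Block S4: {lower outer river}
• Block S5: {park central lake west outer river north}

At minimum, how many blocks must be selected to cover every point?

4

S1, S2, S4, and S5 cover everything between them: the union {park, inner, central, lake, east, west, lower, outer, river, south, north} is all of U.
No 3 of the 5 blocks cover everything (all 10 combinations miss at least one point), so 4 is optimal.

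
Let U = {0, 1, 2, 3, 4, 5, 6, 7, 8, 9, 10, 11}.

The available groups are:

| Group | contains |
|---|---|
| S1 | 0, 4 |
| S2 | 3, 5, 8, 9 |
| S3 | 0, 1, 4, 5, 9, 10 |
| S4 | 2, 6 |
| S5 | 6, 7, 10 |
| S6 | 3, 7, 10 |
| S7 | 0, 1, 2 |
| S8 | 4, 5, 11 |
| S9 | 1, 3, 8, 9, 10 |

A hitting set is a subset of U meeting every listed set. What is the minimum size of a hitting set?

Take H = {2, 3, 4, 6}. Each listed group contains at least one of these, so H is a hitting set of size 4.
No choice of 3 elements meets every group, so 4 is the minimum.

4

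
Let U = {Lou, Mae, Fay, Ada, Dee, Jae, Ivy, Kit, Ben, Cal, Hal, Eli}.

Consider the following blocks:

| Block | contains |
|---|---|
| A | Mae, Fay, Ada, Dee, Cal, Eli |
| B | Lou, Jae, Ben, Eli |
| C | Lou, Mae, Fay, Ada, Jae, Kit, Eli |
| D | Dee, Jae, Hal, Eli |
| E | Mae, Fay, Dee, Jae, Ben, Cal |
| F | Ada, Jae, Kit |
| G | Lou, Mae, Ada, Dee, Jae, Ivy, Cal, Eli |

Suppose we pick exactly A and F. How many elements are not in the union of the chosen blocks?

Union of A, F = {Mae, Fay, Ada, Dee, Jae, Kit, Cal, Eli}.
Not covered: Lou, Ivy, Ben, Hal — 4 elements.

4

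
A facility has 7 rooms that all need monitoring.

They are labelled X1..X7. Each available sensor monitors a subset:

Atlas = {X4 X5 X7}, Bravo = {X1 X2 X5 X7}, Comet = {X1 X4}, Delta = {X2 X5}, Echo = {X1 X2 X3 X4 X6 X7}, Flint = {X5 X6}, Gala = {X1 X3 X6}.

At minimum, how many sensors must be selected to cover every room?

2

Echo and Flint together: Echo ∪ Flint = {X1, X2, X3, X4, X5, X6, X7} — every room is covered.
No single sensor has all 7 rooms (the largest, Echo, has 6), so 2 is optimal.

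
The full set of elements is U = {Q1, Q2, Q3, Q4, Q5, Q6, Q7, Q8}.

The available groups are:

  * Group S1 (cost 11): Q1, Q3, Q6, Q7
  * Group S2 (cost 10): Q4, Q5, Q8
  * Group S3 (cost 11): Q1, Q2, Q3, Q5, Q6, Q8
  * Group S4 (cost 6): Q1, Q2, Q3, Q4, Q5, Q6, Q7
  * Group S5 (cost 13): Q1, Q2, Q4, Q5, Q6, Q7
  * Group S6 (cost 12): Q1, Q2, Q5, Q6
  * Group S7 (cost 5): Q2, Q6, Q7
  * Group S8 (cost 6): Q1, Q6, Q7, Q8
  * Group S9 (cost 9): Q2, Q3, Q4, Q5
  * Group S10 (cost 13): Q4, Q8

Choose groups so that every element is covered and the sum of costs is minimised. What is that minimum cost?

S4, S8 together cover every element (S4 ∪ S8 = {Q1, Q2, Q3, Q4, Q5, Q6, Q7, Q8}); total cost 6 + 6 = 12.
No covering selection has total cost below 12.

12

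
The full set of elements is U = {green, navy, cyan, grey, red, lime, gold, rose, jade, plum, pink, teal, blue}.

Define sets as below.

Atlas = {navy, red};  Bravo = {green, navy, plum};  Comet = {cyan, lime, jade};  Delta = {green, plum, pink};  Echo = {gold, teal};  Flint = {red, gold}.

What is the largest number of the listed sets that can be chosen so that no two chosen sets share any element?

4

Atlas, Comet, Delta, Echo are pairwise disjoint (Atlas={navy,red}; Comet={cyan,lime,jade}; Delta={green,plum,pink}; Echo={gold,teal}).
Every remaining set overlaps one of these, and no 5 of the listed sets are pairwise disjoint, so 4 is the maximum.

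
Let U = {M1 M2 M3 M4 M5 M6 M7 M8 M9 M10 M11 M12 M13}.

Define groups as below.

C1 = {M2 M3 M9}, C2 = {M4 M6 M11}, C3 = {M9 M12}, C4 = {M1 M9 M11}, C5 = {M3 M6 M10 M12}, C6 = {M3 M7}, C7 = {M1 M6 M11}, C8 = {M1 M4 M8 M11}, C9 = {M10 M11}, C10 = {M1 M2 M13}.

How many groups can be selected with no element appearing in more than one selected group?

4

C3, C6, C9, C10 are pairwise disjoint (C3={M9,M12}; C6={M3,M7}; C9={M10,M11}; C10={M1,M2,M13}).
Every remaining group overlaps one of these, and no 5 of the listed groups are pairwise disjoint, so 4 is the maximum.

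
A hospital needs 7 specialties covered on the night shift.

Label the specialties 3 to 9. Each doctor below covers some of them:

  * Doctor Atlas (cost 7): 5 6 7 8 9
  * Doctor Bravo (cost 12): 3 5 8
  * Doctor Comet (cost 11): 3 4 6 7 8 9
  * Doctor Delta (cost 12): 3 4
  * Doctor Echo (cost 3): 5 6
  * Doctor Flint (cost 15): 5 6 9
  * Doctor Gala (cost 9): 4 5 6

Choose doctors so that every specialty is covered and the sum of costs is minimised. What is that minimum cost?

Comet, Echo together cover every specialty (Comet ∪ Echo = {3, 4, 5, 6, 7, 8, 9}); total cost 11 + 3 = 14.
The greedy pick Atlas, Comet costs 18; no covering selection beats 14.

14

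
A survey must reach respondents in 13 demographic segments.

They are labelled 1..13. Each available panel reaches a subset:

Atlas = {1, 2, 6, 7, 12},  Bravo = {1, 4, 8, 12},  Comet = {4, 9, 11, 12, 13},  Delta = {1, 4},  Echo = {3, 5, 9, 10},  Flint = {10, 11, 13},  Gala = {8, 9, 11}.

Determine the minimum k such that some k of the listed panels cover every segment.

4

Atlas and Bravo and Echo and Flint together: Atlas ∪ Bravo ∪ Echo ∪ Flint = {1, 2, 3, 4, 5, 6, 7, 8, 9, 10, 11, 12, 13} — every segment is covered.
No 3 of the 7 panels cover everything (all 35 combinations miss at least one segment), so 4 is optimal.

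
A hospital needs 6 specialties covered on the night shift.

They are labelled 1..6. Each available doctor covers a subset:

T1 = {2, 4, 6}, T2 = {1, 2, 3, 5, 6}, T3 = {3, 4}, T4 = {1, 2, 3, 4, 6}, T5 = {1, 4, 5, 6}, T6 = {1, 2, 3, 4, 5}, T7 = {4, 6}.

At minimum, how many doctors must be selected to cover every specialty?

2

Take {T4, T6}. Their union is {1, 2, 3, 4, 5, 6}, which is all 6 specialties.
No single doctor has all 6 specialties (the largest, T2, has 5), so 2 is optimal.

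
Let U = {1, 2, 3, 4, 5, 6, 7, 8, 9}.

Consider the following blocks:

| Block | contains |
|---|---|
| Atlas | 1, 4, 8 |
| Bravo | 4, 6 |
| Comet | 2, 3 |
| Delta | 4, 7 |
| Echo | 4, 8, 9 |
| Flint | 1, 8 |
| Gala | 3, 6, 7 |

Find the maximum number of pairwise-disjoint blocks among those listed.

Bravo, Comet, Flint are pairwise disjoint (Bravo={4,6}; Comet={2,3}; Flint={1,8}).
Every remaining block overlaps one of these, and no 4 of the listed blocks are pairwise disjoint, so 3 is the maximum.

3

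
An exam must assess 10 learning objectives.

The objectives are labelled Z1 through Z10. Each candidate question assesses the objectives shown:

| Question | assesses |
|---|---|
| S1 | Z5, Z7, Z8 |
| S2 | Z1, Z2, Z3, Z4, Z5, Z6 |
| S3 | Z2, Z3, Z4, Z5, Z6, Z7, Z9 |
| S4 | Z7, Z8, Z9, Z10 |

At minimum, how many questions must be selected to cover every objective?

2

S2 and S4 together: S2 ∪ S4 = {Z1, Z2, Z3, Z4, Z5, Z6, Z7, Z8, Z9, Z10} — every objective is covered.
No single question has all 10 objectives (the largest, S3, has 7), so 2 is optimal.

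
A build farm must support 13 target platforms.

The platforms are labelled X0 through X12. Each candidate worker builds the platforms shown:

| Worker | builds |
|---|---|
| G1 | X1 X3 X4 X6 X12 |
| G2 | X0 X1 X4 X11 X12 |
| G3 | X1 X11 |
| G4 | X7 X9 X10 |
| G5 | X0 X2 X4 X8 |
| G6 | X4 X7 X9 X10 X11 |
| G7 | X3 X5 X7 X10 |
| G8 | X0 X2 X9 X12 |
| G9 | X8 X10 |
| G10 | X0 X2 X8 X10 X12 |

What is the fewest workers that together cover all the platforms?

4

Take {G1, G6, G7, G10}. Their union is {X0, X1, X2, X3, X4, X5, X6, X7, X8, X9, X10, X11, X12}, which is all 13 platforms.
No 3 of the 10 workers cover everything (all 120 combinations miss at least one platform), so 4 is optimal.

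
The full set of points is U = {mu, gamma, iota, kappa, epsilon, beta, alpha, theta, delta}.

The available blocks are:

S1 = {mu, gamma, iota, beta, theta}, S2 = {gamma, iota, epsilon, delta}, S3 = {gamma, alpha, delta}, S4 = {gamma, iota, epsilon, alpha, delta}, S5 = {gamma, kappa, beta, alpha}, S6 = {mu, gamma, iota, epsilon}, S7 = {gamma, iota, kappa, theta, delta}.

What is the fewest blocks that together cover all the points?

3

Take {S1, S4, S7}. Their union is {mu, gamma, iota, kappa, epsilon, beta, alpha, theta, delta}, which is all 9 points.
No 2 of the 7 blocks cover everything (all 21 combinations miss at least one point), so 3 is optimal.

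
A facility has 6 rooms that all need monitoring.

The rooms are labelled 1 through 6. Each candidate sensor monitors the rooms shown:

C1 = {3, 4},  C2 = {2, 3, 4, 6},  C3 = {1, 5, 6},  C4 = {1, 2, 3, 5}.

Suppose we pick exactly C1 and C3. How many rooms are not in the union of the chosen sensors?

Union of C1, C3 = {1, 3, 4, 5, 6}.
Not covered: 2 — 1 room.

1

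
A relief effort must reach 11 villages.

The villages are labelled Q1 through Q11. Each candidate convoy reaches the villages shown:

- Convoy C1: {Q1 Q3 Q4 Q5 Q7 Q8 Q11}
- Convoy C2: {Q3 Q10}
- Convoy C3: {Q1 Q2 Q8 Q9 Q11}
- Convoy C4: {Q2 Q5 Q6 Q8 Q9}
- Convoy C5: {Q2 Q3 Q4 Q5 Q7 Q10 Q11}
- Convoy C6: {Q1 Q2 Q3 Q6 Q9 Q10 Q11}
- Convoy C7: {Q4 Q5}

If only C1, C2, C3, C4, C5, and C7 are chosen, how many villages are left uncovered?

0

Union of C1, C2, C3, C4, C5, C7 = {Q1, Q2, Q3, Q4, Q5, Q6, Q7, Q8, Q9, Q10, Q11} — that's every village, so 0 are uncovered.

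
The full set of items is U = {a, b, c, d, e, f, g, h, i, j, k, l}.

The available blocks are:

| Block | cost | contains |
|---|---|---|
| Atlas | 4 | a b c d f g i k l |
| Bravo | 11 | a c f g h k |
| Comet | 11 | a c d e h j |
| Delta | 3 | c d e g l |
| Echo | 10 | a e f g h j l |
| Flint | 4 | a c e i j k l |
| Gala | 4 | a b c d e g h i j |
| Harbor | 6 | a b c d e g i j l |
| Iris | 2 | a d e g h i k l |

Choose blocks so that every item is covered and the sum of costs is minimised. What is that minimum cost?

8

Atlas, Gala together cover every item (Atlas ∪ Gala = {a, b, c, d, e, f, g, h, i, j, k, l}); total cost 4 + 4 = 8.
The greedy pick Iris, Atlas, Flint costs 10; no covering selection beats 8.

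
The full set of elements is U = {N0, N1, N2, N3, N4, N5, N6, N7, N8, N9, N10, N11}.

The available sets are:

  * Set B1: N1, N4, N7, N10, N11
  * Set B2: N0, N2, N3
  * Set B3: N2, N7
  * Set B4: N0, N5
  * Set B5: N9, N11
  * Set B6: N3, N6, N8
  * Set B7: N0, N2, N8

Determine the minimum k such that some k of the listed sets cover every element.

5

Take {B1, B2, B4, B5, B6}. Their union is {N0, N1, N2, N3, N4, N5, N6, N7, N8, N9, N10, N11}, which is all 12 elements.
No 4 of the 7 sets cover everything (all 35 combinations miss at least one element), so 5 is optimal.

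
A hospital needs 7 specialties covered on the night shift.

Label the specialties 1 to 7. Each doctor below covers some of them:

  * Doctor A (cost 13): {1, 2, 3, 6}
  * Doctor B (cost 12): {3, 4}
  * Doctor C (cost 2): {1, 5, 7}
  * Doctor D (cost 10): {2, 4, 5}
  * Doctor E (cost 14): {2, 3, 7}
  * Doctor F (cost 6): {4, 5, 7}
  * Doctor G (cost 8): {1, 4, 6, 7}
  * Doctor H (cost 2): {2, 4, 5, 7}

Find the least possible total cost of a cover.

15

A, H together cover every specialty (A ∪ H = {1, 2, 3, 4, 5, 6, 7}); total cost 13 + 2 = 15.
The greedy pick H, C, A costs 17; no covering selection beats 15.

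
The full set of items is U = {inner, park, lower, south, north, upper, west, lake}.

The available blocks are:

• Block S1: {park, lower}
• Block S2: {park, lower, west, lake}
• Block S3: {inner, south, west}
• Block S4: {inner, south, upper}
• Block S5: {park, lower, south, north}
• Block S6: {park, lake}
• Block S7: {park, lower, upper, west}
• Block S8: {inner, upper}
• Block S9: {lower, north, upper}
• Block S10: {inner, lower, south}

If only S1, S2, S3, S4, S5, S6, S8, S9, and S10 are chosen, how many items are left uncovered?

0

Union of S1, S2, S3, S4, S5, S6, S8, S9, S10 = {inner, park, lower, south, north, upper, west, lake} — that's every item, so 0 are uncovered.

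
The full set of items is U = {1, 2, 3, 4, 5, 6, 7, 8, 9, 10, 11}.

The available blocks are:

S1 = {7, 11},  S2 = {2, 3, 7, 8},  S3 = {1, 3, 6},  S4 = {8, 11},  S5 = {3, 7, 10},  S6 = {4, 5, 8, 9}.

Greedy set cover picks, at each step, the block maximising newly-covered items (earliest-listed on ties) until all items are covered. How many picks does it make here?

Greedy: pick S2 (covers 4 new) → pick S6 (covers 3 new) → pick S3 (covers 2 new) → pick S1 (covers 1 new) → pick S5 (covers 1 new). Total picks: 5.

5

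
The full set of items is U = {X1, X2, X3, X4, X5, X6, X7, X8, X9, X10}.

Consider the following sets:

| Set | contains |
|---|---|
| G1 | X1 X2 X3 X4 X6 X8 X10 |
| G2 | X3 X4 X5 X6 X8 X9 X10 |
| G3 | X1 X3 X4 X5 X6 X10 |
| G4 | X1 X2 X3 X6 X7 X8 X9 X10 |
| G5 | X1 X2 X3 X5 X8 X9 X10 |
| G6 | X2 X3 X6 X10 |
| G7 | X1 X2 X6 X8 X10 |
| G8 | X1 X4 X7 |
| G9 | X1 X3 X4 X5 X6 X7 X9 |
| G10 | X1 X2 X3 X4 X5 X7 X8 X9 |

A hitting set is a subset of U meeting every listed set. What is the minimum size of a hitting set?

2

H = {X1, X10} meets every set (each contains at least one member of H), and |H| = 2.
The sets G6, G8 are pairwise disjoint, so any hitting set needs a separate item for each — at least 2. Hence 2 is optimal.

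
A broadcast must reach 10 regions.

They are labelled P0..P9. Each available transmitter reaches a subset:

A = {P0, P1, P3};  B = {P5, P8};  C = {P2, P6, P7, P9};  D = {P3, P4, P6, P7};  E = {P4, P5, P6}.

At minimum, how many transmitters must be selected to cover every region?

4

Take {A, B, C, D}. Their union is {P0, P1, P2, P3, P4, P5, P6, P7, P8, P9}, which is all 10 regions.
No 3 of the 5 transmitters cover everything (all 10 combinations miss at least one region), so 4 is optimal.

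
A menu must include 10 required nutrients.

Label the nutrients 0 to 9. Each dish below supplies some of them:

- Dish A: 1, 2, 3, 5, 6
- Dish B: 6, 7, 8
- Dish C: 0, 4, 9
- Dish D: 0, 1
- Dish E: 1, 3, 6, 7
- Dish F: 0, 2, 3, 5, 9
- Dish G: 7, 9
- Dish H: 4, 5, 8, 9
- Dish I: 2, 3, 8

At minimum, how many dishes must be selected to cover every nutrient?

3

Take {A, B, C}. Their union is {0, 1, 2, 3, 4, 5, 6, 7, 8, 9}, which is all 10 nutrients.
No 2 of the 9 dishes cover everything (all 36 combinations miss at least one nutrient), so 3 is optimal.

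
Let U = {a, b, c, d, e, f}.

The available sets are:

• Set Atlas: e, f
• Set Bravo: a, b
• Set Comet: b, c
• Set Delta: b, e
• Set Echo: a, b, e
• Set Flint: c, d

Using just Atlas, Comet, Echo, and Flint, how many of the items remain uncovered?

0

Union of Atlas, Comet, Echo, Flint = {a, b, c, d, e, f} — that's every item, so 0 are uncovered.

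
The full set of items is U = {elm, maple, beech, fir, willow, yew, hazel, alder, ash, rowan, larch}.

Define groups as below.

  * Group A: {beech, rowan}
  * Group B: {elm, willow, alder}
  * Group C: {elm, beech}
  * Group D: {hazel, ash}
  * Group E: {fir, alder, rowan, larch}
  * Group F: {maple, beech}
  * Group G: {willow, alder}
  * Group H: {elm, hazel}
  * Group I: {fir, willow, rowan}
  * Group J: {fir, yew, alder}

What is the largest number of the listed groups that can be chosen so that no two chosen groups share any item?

A, H, J are pairwise disjoint (A={beech,rowan}; H={elm,hazel}; J={fir,yew,alder}).
Every remaining group overlaps one of these, and no 4 of the listed groups are pairwise disjoint, so 3 is the maximum.

3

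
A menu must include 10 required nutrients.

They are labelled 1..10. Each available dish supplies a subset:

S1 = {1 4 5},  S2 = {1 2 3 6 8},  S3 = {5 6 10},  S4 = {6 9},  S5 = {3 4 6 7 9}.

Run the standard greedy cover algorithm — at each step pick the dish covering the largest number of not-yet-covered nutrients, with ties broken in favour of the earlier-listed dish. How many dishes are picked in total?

3

Greedy: pick S2 (covers 5 new) → pick S5 (covers 3 new) → pick S3 (covers 2 new). Total picks: 3.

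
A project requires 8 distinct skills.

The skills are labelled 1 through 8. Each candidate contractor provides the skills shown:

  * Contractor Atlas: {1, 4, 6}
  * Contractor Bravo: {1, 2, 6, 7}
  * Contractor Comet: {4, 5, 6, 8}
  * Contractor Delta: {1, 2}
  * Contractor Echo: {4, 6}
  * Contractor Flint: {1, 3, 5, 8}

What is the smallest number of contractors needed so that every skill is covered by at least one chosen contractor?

3

Take {Bravo, Echo, Flint}. Their union is {1, 2, 3, 4, 5, 6, 7, 8}, which is all 8 skills.
Only Flint contains 3, so Flint is forced; the remaining 4 skills need at least 2 more contractors (each remaining contractor adds at most 3) — so at least 3 contractors are needed, and 3 is optimal.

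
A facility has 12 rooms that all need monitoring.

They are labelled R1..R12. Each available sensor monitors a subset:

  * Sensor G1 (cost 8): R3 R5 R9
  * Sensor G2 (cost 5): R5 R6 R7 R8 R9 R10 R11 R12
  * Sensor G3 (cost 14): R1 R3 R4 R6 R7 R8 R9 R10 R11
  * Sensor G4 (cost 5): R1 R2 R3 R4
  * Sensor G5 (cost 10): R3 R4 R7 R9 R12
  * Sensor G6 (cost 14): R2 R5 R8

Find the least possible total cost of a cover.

10

G2, G4 together cover every room (G2 ∪ G4 = {R1, R2, R3, R4, R5, R6, R7, R8, R9, R10, R11, R12}); total cost 5 + 5 = 10.
No covering selection has total cost below 10.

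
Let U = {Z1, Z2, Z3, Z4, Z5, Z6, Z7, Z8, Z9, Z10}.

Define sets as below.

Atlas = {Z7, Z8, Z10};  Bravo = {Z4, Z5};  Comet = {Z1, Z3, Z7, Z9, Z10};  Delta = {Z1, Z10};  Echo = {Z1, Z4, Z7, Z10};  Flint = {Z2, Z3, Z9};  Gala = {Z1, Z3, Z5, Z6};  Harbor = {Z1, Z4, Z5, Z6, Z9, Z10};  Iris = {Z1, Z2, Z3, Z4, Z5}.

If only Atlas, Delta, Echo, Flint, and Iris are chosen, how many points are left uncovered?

Union of Atlas, Delta, Echo, Flint, Iris = {Z1, Z2, Z3, Z4, Z5, Z7, Z8, Z9, Z10}.
Not covered: Z6 — 1 point.

1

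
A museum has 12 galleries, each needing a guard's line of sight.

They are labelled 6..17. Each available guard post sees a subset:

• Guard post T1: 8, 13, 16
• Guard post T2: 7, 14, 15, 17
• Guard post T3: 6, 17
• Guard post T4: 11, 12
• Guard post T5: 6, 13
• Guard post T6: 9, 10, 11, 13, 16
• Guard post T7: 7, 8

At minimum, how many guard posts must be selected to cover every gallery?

T2 and T4 and T5 and T6 and T7 together: T2 ∪ T4 ∪ T5 ∪ T6 ∪ T7 = {6, 7, 8, 9, 10, 11, 12, 13, 14, 15, 16, 17} — every gallery is covered.
No 4 of the 7 guard posts cover everything (all 35 combinations miss at least one gallery), so 5 is optimal.

5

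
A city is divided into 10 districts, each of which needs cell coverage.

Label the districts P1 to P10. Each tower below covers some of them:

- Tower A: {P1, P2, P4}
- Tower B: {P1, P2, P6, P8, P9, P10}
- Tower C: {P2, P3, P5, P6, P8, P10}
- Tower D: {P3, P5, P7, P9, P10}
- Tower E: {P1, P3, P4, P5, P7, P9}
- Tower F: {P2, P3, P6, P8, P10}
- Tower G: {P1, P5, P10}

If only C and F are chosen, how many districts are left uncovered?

Union of C, F = {P2, P3, P5, P6, P8, P10}.
Not covered: P1, P4, P7, P9 — 4 districts.

4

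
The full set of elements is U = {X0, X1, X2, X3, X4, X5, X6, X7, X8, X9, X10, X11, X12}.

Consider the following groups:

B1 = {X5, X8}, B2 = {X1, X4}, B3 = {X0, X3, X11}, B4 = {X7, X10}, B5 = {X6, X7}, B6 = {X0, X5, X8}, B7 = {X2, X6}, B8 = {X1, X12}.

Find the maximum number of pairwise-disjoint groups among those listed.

5

B1, B2, B3, B4, B7 are pairwise disjoint (B1={X5,X8}; B2={X1,X4}; B3={X0,X3,X11}; B4={X7,X10}; B7={X2,X6}).
Every remaining group overlaps one of these, and no 6 of the listed groups are pairwise disjoint, so 5 is the maximum.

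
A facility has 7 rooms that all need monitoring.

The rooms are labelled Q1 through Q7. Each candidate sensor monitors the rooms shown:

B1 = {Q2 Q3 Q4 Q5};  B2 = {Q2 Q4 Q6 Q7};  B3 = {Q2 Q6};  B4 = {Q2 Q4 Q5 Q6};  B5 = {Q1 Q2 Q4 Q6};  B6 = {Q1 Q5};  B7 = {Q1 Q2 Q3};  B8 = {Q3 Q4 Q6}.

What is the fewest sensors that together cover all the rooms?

3

B2 and B6 and B8 together: B2 ∪ B6 ∪ B8 = {Q1, Q2, Q3, Q4, Q5, Q6, Q7} — every room is covered.
Only B2 contains Q7, so B2 is forced; the remaining 3 rooms need at least 2 more sensors (each remaining sensor adds at most 2) — so at least 3 sensors are needed, and 3 is optimal.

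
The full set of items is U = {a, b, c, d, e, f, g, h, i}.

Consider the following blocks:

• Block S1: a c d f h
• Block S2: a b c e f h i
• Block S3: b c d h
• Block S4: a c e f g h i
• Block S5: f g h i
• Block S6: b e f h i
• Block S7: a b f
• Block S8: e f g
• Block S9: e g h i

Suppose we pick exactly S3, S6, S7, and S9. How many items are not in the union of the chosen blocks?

Union of S3, S6, S7, S9 = {a, b, c, d, e, f, g, h, i} — that's every item, so 0 are uncovered.

0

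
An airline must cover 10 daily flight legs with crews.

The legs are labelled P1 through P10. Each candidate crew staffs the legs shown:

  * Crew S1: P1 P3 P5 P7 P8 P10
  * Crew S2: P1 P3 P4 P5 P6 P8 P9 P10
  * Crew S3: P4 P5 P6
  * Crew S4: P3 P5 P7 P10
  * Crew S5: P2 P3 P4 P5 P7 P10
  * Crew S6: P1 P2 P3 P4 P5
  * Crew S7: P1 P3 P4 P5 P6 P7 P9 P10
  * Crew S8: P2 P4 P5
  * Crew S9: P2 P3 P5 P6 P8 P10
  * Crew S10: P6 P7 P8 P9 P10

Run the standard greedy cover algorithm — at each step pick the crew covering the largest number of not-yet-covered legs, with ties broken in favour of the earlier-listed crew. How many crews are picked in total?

2

Greedy: pick S2 (covers 8 new) → pick S5 (covers 2 new). Total picks: 2.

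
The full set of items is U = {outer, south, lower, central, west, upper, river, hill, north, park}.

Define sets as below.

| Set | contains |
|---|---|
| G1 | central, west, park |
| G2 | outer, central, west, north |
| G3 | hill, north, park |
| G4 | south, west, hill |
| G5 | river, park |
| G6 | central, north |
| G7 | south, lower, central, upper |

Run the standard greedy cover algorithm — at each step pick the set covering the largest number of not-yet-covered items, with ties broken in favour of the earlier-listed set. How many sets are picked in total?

Greedy: pick G2 (covers 4 new) → pick G7 (covers 3 new) → pick G3 (covers 2 new) → pick G5 (covers 1 new). Total picks: 4.

4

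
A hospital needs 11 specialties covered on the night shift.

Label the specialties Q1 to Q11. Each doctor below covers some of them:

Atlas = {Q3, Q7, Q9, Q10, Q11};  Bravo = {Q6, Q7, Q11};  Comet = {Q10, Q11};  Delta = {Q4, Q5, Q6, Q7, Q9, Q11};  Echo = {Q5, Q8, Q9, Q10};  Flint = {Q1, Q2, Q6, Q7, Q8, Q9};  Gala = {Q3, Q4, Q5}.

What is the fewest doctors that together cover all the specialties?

Take {Atlas, Flint, Gala}. Their union is {Q1, Q2, Q3, Q4, Q5, Q6, Q7, Q8, Q9, Q10, Q11}, which is all 11 specialties.
Only Flint contains Q1, so Flint is forced; the remaining 5 specialties need at least 2 more doctors (each remaining doctor adds at most 3) — so at least 3 doctors are needed, and 3 is optimal.

3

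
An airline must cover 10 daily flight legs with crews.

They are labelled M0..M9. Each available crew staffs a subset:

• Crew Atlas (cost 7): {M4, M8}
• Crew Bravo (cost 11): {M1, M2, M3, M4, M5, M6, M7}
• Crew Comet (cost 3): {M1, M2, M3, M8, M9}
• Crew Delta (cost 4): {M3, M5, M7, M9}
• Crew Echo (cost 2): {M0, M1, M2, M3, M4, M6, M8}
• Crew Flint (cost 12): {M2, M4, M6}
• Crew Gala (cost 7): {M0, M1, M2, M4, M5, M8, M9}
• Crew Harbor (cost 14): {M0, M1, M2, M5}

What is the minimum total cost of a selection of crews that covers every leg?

Delta, Echo together cover every leg (Delta ∪ Echo = {M0, M1, M2, M3, M4, M5, M6, M7, M8, M9}); total cost 4 + 2 = 6.
No covering selection has total cost below 6.

6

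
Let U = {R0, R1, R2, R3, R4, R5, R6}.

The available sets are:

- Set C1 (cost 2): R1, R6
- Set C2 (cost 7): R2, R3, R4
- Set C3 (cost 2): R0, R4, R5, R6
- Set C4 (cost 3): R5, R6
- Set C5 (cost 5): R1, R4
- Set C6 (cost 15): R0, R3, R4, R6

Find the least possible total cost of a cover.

11

C1, C2, C3 together cover every point (C1 ∪ C2 ∪ C3 = {R0, R1, R2, R3, R4, R5, R6}); total cost 2 + 7 + 2 = 11.
No covering selection has total cost below 11.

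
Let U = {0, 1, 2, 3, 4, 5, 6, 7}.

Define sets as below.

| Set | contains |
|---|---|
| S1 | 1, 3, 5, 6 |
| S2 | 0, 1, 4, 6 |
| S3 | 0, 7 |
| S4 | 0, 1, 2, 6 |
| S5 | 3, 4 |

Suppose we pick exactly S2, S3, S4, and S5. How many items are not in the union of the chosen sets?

Union of S2, S3, S4, S5 = {0, 1, 2, 3, 4, 6, 7}.
Not covered: 5 — 1 item.

1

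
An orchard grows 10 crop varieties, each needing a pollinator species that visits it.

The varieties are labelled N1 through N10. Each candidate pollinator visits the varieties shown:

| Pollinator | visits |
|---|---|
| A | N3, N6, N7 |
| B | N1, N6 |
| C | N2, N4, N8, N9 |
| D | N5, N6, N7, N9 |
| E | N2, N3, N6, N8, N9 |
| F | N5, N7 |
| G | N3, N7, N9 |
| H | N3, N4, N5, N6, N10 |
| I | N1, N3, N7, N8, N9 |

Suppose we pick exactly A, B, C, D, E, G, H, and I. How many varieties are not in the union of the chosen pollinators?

Union of A, B, C, D, E, G, H, I = {N1, N2, N3, N4, N5, N6, N7, N8, N9, N10} — that's every variety, so 0 are uncovered.

0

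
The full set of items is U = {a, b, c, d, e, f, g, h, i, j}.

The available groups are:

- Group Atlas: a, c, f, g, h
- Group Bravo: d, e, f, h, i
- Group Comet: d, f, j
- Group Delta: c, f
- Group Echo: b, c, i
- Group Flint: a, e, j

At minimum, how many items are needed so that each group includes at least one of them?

3

The 3 items {e, f, i} hit every group.
No choice of 2 items meets every group, so 3 is the minimum.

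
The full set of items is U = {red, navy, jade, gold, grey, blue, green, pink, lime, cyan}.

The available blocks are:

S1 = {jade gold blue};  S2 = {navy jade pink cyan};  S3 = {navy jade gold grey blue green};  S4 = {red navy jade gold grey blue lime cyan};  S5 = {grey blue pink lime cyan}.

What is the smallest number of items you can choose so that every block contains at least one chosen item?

2

The 2 items {jade, blue} hit every block.
No single item lies in every block, so at least 2 are needed and 2 is optimal.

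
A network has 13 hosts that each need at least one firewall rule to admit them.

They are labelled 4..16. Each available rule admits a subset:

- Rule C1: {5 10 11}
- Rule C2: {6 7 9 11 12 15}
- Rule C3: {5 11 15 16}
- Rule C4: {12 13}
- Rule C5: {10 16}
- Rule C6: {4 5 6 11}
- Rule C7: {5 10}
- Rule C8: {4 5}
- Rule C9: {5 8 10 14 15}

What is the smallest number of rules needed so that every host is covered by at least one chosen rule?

C2 and C4 and C5 and C8 and C9 together: C2 ∪ C4 ∪ C5 ∪ C8 ∪ C9 = {4, 5, 6, 7, 8, 9, 10, 11, 12, 13, 14, 15, 16} — every host is covered.
No 4 of the 9 rules cover everything (all 126 combinations miss at least one host), so 5 is optimal.

5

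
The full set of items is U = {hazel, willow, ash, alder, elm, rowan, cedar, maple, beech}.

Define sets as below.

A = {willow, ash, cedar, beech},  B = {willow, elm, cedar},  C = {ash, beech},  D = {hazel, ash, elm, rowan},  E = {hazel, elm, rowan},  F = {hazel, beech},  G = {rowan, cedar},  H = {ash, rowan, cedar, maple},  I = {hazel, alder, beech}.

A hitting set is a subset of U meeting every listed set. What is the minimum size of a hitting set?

T = {hazel, ash, cedar} meets every set (each contains at least one member of T), and |T| = 3.
No choice of 2 items meets every set, so 3 is the minimum.

3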